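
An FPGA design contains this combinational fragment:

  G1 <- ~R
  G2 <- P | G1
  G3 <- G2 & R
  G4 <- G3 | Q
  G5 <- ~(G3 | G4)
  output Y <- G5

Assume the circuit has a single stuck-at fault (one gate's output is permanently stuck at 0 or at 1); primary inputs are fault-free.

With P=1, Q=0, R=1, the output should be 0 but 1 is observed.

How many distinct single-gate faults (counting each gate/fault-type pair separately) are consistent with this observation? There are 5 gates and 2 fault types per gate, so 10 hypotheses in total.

Fault-free: G1=0, G2=1, G3=1, G4=1, G5=0 → 0. Observed 1.
  G1 stuck-at-0: output 0 ✗
  G1 stuck-at-1: output 0 ✗
  G2 stuck-at-0: output 1 ✓
  G2 stuck-at-1: output 0 ✗
  G3 stuck-at-0: output 1 ✓
  G3 stuck-at-1: output 0 ✗
  G4 stuck-at-0: output 0 ✗
  G4 stuck-at-1: output 0 ✗
  G5 stuck-at-0: output 0 ✗
  G5 stuck-at-1: output 1 ✓
Consistent faults: {G2 stuck-at-0, G3 stuck-at-0, G5 stuck-at-1} — 3 in all.

3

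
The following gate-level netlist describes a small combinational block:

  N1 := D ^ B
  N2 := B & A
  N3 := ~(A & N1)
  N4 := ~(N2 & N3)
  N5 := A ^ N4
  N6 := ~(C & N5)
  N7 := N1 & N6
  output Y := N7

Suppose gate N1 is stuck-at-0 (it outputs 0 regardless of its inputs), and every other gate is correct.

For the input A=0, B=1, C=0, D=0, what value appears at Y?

Propagate with N1 forced: N1=0 [stuck-at-0], N2=0, N3=1, N4=1, N5=1, N6=1, N7=0.
So Y = 0. (Without the fault it would be 1.)

0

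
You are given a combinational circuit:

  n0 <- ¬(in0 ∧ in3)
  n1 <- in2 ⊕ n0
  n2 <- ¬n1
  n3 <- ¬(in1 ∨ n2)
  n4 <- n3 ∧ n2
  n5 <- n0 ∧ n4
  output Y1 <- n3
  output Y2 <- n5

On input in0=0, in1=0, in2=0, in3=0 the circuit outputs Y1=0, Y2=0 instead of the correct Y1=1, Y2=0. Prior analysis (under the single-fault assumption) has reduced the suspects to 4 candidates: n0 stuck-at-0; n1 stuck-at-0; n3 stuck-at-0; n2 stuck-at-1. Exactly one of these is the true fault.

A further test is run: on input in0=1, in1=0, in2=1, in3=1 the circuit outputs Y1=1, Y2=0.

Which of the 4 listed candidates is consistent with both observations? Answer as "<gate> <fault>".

Evaluate each candidate on input in0=1, in1=0, in2=1, in3=1:
  n0 stuck-at-0: n0=0 [stuck-at-0], n1=1, n2=0, n3=1, n4=0, n5=0 → Y1=1, Y2=0 — matches
  n1 stuck-at-0: n0=0, n1=0 [stuck-at-0], n2=1, n3=0, n4=0, n5=0 → Y1=0, Y2=0 — eliminated
  n3 stuck-at-0: n0=0, n1=1, n2=0, n3=0 [stuck-at-0], n4=0, n5=0 → Y1=0, Y2=0 — eliminated
  n2 stuck-at-1: n0=0, n1=1, n2=1 [stuck-at-1], n3=0, n4=0, n5=0 → Y1=0, Y2=0 — eliminated
Only n0 stuck-at-0 reproduces the observed Y1=1, Y2=0.

n0 stuck-at-0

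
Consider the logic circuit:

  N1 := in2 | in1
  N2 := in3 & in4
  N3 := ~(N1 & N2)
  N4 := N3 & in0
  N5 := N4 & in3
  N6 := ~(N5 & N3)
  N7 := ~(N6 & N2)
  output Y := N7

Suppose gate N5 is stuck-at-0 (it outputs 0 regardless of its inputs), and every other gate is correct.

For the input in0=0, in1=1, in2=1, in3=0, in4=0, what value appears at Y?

Propagate with N5 forced: N1=1, N2=0, N3=1, N4=0, N5=0 [stuck-at-0], N6=1, N7=1.
So Y = 1. (Same as the fault-free value — the fault is masked on this input.)

1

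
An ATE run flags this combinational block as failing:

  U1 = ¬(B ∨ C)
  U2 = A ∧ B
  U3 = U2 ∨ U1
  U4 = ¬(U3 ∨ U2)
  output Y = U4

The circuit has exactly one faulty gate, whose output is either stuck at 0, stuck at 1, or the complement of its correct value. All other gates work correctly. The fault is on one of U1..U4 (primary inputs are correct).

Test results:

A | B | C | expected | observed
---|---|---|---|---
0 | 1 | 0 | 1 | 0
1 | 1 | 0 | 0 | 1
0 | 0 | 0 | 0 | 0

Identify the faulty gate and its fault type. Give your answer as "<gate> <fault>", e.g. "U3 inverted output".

Fault-free values for test 1 (A=0, B=1, C=0): U1=0, U2=0, U3=0, U4=1, giving Y=1. Observed 0.
Test 1: faults giving observed 0 are {U1 stuck-at-1, U1 inverted output, U2 stuck-at-1, U2 inverted output, U3 stuck-at-1, U3 inverted output, U4 stuck-at-0, U4 inverted output}.
Test 2 (A=1, B=1, C=0): fault-free U1=0, U2=1, U3=1, U4=0 → 0; observed 1. Eliminates U1 stuck-at-1, U1 inverted output, U2 stuck-at-1, U3 stuck-at-1, U3 inverted output, U4 stuck-at-0.
Test 3 (A=0, B=0, C=0): fault-free U1=1, U2=0, U3=1, U4=0 → 0; observed 0. Eliminates U4 inverted output.
Only U2 inverted output is consistent with every test.

U2 inverted output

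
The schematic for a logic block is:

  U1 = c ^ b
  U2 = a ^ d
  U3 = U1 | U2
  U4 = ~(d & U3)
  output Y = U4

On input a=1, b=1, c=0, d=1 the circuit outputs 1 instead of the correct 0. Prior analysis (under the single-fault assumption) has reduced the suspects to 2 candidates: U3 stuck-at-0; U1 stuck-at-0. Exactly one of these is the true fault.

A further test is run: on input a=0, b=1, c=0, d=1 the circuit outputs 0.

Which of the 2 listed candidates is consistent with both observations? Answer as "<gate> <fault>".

Evaluate each candidate on input a=0, b=1, c=0, d=1:
  U3 stuck-at-0: U1=1, U2=1, U3=0 [stuck-at-0], U4=1 → 1 — eliminated
  U1 stuck-at-0: U1=0 [stuck-at-0], U2=1, U3=1, U4=0 → 0 — matches
Only U1 stuck-at-0 reproduces the observed 0.

U1 stuck-at-0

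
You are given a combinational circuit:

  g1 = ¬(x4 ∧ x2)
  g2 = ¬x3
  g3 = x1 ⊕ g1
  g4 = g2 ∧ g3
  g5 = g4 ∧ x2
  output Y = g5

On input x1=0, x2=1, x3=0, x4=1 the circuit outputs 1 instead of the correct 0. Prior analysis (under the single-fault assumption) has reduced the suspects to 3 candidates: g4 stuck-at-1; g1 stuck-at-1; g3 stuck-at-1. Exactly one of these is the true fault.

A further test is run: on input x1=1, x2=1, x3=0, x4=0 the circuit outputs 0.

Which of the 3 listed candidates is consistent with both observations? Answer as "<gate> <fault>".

Evaluate each candidate on input x1=1, x2=1, x3=0, x4=0:
  g4 stuck-at-1: g1=1, g2=1, g3=0, g4=1 [stuck-at-1], g5=1 → 1 — eliminated
  g1 stuck-at-1: g1=1 [stuck-at-1], g2=1, g3=0, g4=0, g5=0 → 0 — matches
  g3 stuck-at-1: g1=1, g2=1, g3=1 [stuck-at-1], g4=1, g5=1 → 1 — eliminated
Only g1 stuck-at-1 reproduces the observed 0.

g1 stuck-at-1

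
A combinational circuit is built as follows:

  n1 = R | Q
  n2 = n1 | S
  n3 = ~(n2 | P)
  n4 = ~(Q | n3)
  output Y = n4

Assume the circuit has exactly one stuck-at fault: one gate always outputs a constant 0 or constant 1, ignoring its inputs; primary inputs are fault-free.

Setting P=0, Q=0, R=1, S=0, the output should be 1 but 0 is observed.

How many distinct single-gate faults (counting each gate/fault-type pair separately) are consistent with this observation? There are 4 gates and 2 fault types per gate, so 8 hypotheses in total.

Fault-free: n1=1, n2=1, n3=0, n4=1 → 1. Observed 0.
  n1 stuck-at-0: output 0 ✓
  n1 stuck-at-1: output 1 ✗
  n2 stuck-at-0: output 0 ✓
  n2 stuck-at-1: output 1 ✗
  n3 stuck-at-0: output 1 ✗
  n3 stuck-at-1: output 0 ✓
  n4 stuck-at-0: output 0 ✓
  n4 stuck-at-1: output 1 ✗
Consistent faults: {n1 stuck-at-0, n2 stuck-at-0, n3 stuck-at-1, n4 stuck-at-0} — 4 in all.

4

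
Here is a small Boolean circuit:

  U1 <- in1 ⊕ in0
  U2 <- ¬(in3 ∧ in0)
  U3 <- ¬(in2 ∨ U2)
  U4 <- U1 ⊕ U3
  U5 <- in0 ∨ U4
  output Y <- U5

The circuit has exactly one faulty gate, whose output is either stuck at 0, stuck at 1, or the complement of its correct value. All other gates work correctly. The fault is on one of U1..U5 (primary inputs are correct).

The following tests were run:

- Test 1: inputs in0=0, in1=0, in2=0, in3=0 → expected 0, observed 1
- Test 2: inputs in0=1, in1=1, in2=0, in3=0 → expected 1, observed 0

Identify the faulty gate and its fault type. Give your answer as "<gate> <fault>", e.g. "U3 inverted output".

U5 inverted output

Fault-free values for test 1 (in0=0, in1=0, in2=0, in3=0): U1=0, U2=1, U3=0, U4=0, U5=0, giving Y=0. Observed 1.
Test 1: faults giving observed 1 are {U1 stuck-at-1, U1 inverted output, U2 stuck-at-0, U2 inverted output, U3 stuck-at-1, U3 inverted output, U4 stuck-at-1, U4 inverted output, U5 stuck-at-1, U5 inverted output}.
Test 2 (in0=1, in1=1, in2=0, in3=0): fault-free U1=0, U2=1, U3=0, U4=0, U5=1 → 1; observed 0. Eliminates U1 stuck-at-1, U1 inverted output, U2 stuck-at-0, U2 inverted output, U3 stuck-at-1, U3 inverted output, U4 stuck-at-1, U4 inverted output, U5 stuck-at-1.
Only U5 inverted output is consistent with every test.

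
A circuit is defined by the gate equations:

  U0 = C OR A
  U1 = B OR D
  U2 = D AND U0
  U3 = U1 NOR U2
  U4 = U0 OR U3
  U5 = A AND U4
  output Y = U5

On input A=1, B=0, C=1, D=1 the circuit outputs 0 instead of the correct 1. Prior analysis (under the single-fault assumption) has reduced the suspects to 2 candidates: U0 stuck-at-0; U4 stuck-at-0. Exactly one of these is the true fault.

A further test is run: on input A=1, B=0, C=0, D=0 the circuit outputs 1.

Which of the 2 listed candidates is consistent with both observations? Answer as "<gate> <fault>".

Evaluate each candidate on input A=1, B=0, C=0, D=0:
  U0 stuck-at-0: U0=0 [stuck-at-0], U1=0, U2=0, U3=1, U4=1, U5=1 → 1 — matches
  U4 stuck-at-0: U0=1, U1=0, U2=0, U3=1, U4=0 [stuck-at-0], U5=0 → 0 — eliminated
Only U0 stuck-at-0 reproduces the observed 1.

U0 stuck-at-0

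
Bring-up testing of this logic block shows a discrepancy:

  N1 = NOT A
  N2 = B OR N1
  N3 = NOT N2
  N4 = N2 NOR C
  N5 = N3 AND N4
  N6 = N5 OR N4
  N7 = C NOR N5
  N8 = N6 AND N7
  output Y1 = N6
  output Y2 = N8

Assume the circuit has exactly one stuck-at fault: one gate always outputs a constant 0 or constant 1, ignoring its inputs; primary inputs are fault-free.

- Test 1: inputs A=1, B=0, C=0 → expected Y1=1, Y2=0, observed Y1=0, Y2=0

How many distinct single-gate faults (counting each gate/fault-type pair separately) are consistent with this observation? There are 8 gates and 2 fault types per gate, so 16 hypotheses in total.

4

Fault-free: N1=0, N2=0, N3=1, N4=1, N5=1, N6=1, N7=0, N8=0 → Y1=1, Y2=0. Observed Y1=0, Y2=0.
  N1: stuck-at-1 ✓; others ✗
  N2: stuck-at-1 ✓; others ✗
  N3: none of the 2 fault types match ✗
  N4: stuck-at-0 ✓; others ✗
  N5: none of the 2 fault types match ✗
  N6: stuck-at-0 ✓; others ✗
  N7: none of the 2 fault types match ✗
  N8: none of the 2 fault types match ✗
Consistent faults: {N1 stuck-at-1, N2 stuck-at-1, N4 stuck-at-0, N6 stuck-at-0} — 4 in all.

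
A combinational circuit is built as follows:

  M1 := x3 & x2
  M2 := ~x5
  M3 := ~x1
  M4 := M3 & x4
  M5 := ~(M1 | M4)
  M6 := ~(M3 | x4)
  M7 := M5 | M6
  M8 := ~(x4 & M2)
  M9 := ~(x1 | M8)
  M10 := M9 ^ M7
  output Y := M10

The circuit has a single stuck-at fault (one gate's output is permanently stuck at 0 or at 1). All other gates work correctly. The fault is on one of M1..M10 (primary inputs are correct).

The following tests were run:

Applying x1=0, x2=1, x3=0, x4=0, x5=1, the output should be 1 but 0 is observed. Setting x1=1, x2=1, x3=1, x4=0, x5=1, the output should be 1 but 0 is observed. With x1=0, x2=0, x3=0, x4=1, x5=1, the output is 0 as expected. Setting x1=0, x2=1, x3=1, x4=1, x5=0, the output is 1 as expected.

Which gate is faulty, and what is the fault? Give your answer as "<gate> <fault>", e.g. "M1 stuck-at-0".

Fault-free values for test 1 (x1=0, x2=1, x3=0, x4=0, x5=1): M1=0, M2=0, M3=1, M4=0, M5=1, M6=0, M7=1, M8=1, M9=0, M10=1, giving Y=1. Observed 0.
Test 1: faults giving observed 0 are {M1 stuck-at-1, M4 stuck-at-1, M5 stuck-at-0, M7 stuck-at-0, M8 stuck-at-0, M9 stuck-at-1, M10 stuck-at-0}.
Test 2 (x1=1, x2=1, x3=1, x4=0, x5=1): fault-free M1=1, M2=0, M3=0, M4=0, M5=0, M6=1, M7=1, M8=1, M9=0, M10=1 → 1; observed 0. Eliminates M1 stuck-at-1, M4 stuck-at-1, M5 stuck-at-0, M8 stuck-at-0.
Test 3 (x1=0, x2=0, x3=0, x4=1, x5=1): fault-free M1=0, M2=0, M3=1, M4=1, M5=0, M6=0, M7=0, M8=1, M9=0, M10=0 → 0; observed 0. Eliminates M9 stuck-at-1.
Test 4 (x1=0, x2=1, x3=1, x4=1, x5=0): fault-free M1=1, M2=1, M3=1, M4=1, M5=0, M6=0, M7=0, M8=0, M9=1, M10=1 → 1; observed 1. Eliminates M10 stuck-at-0.
Only M7 stuck-at-0 is consistent with every test.

M7 stuck-at-0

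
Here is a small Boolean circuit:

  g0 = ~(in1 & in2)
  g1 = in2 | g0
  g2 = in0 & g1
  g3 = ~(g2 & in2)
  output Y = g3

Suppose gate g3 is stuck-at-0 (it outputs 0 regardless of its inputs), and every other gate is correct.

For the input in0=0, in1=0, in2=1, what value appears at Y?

Propagate with g3 forced: g0=1, g1=1, g2=0, g3=0 [stuck-at-0].
So Y = 0. (Without the fault it would be 1.)

0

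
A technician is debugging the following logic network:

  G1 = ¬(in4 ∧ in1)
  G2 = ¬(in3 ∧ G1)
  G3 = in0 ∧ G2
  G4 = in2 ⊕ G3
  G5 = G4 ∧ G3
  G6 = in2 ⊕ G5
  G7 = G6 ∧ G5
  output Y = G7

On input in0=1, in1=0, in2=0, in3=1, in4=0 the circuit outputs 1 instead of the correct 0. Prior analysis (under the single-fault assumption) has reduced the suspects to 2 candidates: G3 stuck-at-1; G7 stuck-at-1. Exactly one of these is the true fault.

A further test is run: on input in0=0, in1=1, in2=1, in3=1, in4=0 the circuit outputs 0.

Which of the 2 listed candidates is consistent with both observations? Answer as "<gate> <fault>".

Evaluate each candidate on input in0=0, in1=1, in2=1, in3=1, in4=0:
  G3 stuck-at-1: G1=1, G2=0, G3=1 [stuck-at-1], G4=0, G5=0, G6=1, G7=0 → 0 — matches
  G7 stuck-at-1: G1=1, G2=0, G3=0, G4=1, G5=0, G6=1, G7=1 [stuck-at-1] → 1 — eliminated
Only G3 stuck-at-1 reproduces the observed 0.

G3 stuck-at-1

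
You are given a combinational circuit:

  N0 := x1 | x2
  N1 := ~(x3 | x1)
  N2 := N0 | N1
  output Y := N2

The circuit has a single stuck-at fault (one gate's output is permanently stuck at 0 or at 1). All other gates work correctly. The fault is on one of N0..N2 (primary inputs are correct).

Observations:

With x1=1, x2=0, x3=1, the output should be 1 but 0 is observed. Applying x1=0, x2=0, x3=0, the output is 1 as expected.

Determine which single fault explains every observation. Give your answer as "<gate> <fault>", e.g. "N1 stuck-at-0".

N0 stuck-at-0

Fault-free values for test 1 (x1=1, x2=0, x3=1): N0=1, N1=0, N2=1, giving Y=1. Observed 0.
Test 1: faults giving observed 0 are {N0 stuck-at-0, N2 stuck-at-0}.
Test 2 (x1=0, x2=0, x3=0): fault-free N0=0, N1=1, N2=1 → 1; observed 1. Eliminates N2 stuck-at-0.
Only N0 stuck-at-0 is consistent with every test.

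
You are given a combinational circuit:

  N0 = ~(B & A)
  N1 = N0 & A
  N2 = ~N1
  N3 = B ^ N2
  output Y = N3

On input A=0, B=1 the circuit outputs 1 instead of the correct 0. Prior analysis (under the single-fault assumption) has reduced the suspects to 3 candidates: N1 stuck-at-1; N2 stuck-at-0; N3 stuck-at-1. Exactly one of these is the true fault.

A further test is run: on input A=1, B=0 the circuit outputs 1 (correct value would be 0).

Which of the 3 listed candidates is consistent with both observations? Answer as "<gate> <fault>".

Evaluate each candidate on input A=1, B=0:
  N1 stuck-at-1: N0=1, N1=1 [stuck-at-1], N2=0, N3=0 → 0 — eliminated
  N2 stuck-at-0: N0=1, N1=1, N2=0 [stuck-at-0], N3=0 → 0 — eliminated
  N3 stuck-at-1: N0=1, N1=1, N2=0, N3=1 [stuck-at-1] → 1 — matches
Only N3 stuck-at-1 reproduces the observed 1.

N3 stuck-at-1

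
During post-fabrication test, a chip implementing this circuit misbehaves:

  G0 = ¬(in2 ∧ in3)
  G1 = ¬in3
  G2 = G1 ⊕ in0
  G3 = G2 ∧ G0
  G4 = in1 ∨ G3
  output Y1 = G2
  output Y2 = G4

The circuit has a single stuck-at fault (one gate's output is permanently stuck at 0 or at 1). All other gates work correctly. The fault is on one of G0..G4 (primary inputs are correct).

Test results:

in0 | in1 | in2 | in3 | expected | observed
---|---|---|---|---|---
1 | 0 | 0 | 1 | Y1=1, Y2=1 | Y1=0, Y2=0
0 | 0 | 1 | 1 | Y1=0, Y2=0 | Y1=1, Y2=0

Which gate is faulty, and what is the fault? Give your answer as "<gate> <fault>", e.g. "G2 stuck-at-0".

G1 stuck-at-1

Fault-free values for test 1 (in0=1, in1=0, in2=0, in3=1): G0=1, G1=0, G2=1, G3=1, G4=1, giving Y1=1, Y2=1. Observed Y1=0, Y2=0.
Test 1: faults giving observed Y1=0, Y2=0 are {G1 stuck-at-1, G2 stuck-at-0}.
Test 2 (in0=0, in1=0, in2=1, in3=1): fault-free G0=0, G1=0, G2=0, G3=0, G4=0 → Y1=0, Y2=0; observed Y1=1, Y2=0. Eliminates G2 stuck-at-0.
Only G1 stuck-at-1 is consistent with every test.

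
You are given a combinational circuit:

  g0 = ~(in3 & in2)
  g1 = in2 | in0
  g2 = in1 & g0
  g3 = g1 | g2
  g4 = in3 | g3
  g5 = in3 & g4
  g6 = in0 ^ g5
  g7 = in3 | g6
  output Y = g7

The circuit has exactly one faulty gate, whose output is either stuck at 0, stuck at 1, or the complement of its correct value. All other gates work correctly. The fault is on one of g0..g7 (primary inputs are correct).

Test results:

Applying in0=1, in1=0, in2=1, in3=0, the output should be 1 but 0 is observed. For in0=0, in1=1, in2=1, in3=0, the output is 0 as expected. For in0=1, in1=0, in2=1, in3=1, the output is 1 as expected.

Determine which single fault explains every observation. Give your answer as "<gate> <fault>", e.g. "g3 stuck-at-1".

Fault-free values for test 1 (in0=1, in1=0, in2=1, in3=0): g0=1, g1=1, g2=0, g3=1, g4=1, g5=0, g6=1, g7=1, giving Y=1. Observed 0.
Test 1: faults giving observed 0 are {g5 stuck-at-1, g5 inverted output, g6 stuck-at-0, g6 inverted output, g7 stuck-at-0, g7 inverted output}.
Test 2 (in0=0, in1=1, in2=1, in3=0): fault-free g0=1, g1=1, g2=1, g3=1, g4=1, g5=0, g6=0, g7=0 → 0; observed 0. Eliminates g5 stuck-at-1, g5 inverted output, g6 inverted output, g7 inverted output.
Test 3 (in0=1, in1=0, in2=1, in3=1): fault-free g0=0, g1=1, g2=0, g3=1, g4=1, g5=1, g6=0, g7=1 → 1; observed 1. Eliminates g7 stuck-at-0.
Only g6 stuck-at-0 is consistent with every test.

g6 stuck-at-0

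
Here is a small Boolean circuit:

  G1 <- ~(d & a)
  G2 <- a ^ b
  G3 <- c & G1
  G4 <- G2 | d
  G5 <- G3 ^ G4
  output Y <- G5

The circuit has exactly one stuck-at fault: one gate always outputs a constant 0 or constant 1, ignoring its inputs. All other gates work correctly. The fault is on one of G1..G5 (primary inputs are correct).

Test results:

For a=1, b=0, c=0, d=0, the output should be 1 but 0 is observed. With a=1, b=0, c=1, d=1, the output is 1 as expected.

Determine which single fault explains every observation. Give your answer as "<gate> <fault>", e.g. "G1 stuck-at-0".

G2 stuck-at-0

Fault-free values for test 1 (a=1, b=0, c=0, d=0): G1=1, G2=1, G3=0, G4=1, G5=1, giving Y=1. Observed 0.
Test 1: faults giving observed 0 are {G2 stuck-at-0, G3 stuck-at-1, G4 stuck-at-0, G5 stuck-at-0}.
Test 2 (a=1, b=0, c=1, d=1): fault-free G1=0, G2=1, G3=0, G4=1, G5=1 → 1; observed 1. Eliminates G3 stuck-at-1, G4 stuck-at-0, G5 stuck-at-0.
Only G2 stuck-at-0 is consistent with every test.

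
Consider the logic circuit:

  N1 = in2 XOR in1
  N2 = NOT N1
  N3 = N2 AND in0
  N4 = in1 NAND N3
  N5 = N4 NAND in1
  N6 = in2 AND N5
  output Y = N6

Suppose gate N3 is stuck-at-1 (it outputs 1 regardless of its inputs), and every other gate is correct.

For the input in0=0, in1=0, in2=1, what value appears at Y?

Propagate with N3 forced: N1=1, N2=0, N3=1 [stuck-at-1], N4=1, N5=1, N6=1.
So Y = 1. (Same as the fault-free value — the fault is masked on this input.)

1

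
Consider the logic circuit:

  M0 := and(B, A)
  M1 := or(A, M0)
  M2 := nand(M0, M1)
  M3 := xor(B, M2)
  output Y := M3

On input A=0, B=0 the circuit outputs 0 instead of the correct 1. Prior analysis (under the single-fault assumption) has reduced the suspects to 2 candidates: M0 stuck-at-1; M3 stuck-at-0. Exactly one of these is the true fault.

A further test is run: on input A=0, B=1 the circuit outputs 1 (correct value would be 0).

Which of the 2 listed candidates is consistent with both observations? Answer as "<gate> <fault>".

Evaluate each candidate on input A=0, B=1:
  M0 stuck-at-1: M0=1 [stuck-at-1], M1=1, M2=0, M3=1 → 1 — matches
  M3 stuck-at-0: M0=0, M1=0, M2=1, M3=0 [stuck-at-0] → 0 — eliminated
Only M0 stuck-at-1 reproduces the observed 1.

M0 stuck-at-1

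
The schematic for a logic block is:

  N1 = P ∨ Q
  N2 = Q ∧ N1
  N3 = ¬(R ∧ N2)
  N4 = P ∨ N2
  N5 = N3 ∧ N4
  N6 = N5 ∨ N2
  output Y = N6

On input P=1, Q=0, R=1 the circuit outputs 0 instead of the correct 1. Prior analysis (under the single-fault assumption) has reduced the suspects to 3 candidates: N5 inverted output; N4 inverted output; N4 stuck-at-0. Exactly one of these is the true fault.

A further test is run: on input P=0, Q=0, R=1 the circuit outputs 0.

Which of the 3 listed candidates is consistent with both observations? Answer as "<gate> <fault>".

Evaluate each candidate on input P=0, Q=0, R=1:
  N5 inverted output: N1=0, N2=0, N3=1, N4=0, N5=1 [inverted output], N6=1 → 1 — eliminated
  N4 inverted output: N1=0, N2=0, N3=1, N4=1 [inverted output], N5=1, N6=1 → 1 — eliminated
  N4 stuck-at-0: N1=0, N2=0, N3=1, N4=0 [stuck-at-0], N5=0, N6=0 → 0 — matches
Only N4 stuck-at-0 reproduces the observed 0.

N4 stuck-at-0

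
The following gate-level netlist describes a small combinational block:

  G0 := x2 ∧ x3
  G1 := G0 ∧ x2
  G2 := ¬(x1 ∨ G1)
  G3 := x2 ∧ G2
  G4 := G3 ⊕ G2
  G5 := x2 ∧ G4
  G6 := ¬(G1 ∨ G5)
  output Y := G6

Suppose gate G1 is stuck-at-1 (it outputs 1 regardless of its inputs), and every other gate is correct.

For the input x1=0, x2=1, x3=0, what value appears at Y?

Propagate with G1 forced: G0=0, G1=1 [stuck-at-1], G2=0, G3=0, G4=0, G5=0, G6=0.
So Y = 0. (Without the fault it would be 1.)

0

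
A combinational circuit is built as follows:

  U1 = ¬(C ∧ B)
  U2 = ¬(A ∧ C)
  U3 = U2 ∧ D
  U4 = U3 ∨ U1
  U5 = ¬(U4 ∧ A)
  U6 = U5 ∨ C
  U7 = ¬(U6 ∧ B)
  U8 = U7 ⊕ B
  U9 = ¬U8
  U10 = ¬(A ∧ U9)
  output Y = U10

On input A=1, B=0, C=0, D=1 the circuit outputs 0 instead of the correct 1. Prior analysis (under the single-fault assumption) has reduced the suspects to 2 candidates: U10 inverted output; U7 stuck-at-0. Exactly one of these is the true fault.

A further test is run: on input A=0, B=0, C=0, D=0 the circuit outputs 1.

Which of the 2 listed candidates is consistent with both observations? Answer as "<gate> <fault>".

Evaluate each candidate on input A=0, B=0, C=0, D=0:
  U10 inverted output: U1=1, U2=1, U3=0, U4=1, U5=1, U6=1, U7=1, U8=1, U9=0, U10=0 [inverted output] → 0 — eliminated
  U7 stuck-at-0: U1=1, U2=1, U3=0, U4=1, U5=1, U6=1, U7=0 [stuck-at-0], U8=0, U9=1, U10=1 → 1 — matches
Only U7 stuck-at-0 reproduces the observed 1.

U7 stuck-at-0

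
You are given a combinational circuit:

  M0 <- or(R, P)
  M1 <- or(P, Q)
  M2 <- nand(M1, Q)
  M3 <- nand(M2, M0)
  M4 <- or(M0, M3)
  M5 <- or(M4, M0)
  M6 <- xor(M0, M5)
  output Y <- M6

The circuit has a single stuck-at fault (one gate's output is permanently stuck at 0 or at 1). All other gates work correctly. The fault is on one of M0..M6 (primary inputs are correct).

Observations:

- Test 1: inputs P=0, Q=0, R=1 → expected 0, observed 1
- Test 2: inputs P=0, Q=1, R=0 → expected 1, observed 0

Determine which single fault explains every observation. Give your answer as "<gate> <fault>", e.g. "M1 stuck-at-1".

Fault-free values for test 1 (P=0, Q=0, R=1): M0=1, M1=0, M2=1, M3=0, M4=1, M5=1, M6=0, giving Y=0. Observed 1.
Test 1: faults giving observed 1 are {M0 stuck-at-0, M5 stuck-at-0, M6 stuck-at-1}.
Test 2 (P=0, Q=1, R=0): fault-free M0=0, M1=1, M2=0, M3=1, M4=1, M5=1, M6=1 → 1; observed 0. Eliminates M0 stuck-at-0, M6 stuck-at-1.
Only M5 stuck-at-0 is consistent with every test.

M5 stuck-at-0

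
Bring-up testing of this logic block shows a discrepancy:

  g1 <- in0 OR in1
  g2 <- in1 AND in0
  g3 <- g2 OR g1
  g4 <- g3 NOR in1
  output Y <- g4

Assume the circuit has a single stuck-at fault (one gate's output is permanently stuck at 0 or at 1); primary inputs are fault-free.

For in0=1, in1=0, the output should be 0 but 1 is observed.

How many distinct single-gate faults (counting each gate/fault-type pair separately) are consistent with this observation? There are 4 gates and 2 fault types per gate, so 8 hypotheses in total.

Fault-free: g1=1, g2=0, g3=1, g4=0 → 0. Observed 1.
  g1 stuck-at-0: output 1 ✓
  g1 stuck-at-1: output 0 ✗
  g2 stuck-at-0: output 0 ✗
  g2 stuck-at-1: output 0 ✗
  g3 stuck-at-0: output 1 ✓
  g3 stuck-at-1: output 0 ✗
  g4 stuck-at-0: output 0 ✗
  g4 stuck-at-1: output 1 ✓
Consistent faults: {g1 stuck-at-0, g3 stuck-at-0, g4 stuck-at-1} — 3 in all.

3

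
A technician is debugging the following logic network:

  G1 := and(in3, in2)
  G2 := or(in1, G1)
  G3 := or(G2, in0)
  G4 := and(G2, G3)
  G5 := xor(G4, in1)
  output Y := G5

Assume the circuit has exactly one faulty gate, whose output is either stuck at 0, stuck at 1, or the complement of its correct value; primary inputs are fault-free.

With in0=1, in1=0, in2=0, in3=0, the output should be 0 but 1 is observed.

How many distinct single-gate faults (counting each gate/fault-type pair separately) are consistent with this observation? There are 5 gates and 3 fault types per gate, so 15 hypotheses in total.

Fault-free: G1=0, G2=0, G3=1, G4=0, G5=0 → 0. Observed 1.
  G1: stuck-at-1, inverted output ✓; others ✗
  G2: stuck-at-1, inverted output ✓; others ✗
  G3: none of the 3 fault types match ✗
  G4: stuck-at-1, inverted output ✓; others ✗
  G5: stuck-at-1, inverted output ✓; others ✗
Consistent faults: {G1 stuck-at-1, G1 inverted output, G2 stuck-at-1, G2 inverted output, G4 stuck-at-1, G4 inverted output, G5 stuck-at-1, G5 inverted output} — 8 in all.

8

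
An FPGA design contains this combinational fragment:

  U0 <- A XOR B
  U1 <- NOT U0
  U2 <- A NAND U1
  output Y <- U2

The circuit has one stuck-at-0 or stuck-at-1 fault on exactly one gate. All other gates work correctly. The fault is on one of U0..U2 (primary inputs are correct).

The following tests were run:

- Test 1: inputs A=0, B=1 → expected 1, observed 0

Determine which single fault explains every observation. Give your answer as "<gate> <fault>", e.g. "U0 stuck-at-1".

Fault-free values for test 1 (A=0, B=1): U0=1, U1=0, U2=1, giving Y=1. Observed 0.
Test 1: faults giving observed 0 are {U2 stuck-at-0}.
Only U2 stuck-at-0 is consistent with every test.

U2 stuck-at-0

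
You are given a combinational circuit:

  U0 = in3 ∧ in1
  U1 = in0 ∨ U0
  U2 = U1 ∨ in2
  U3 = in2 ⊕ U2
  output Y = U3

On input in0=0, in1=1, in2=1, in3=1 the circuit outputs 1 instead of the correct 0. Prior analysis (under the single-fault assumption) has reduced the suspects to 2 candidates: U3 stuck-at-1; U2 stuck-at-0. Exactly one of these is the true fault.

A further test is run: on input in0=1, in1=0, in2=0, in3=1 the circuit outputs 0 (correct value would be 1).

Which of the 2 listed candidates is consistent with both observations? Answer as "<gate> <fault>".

U2 stuck-at-0

Evaluate each candidate on input in0=1, in1=0, in2=0, in3=1:
  U3 stuck-at-1: U0=0, U1=1, U2=1, U3=1 [stuck-at-1] → 1 — eliminated
  U2 stuck-at-0: U0=0, U1=1, U2=0 [stuck-at-0], U3=0 → 0 — matches
Only U2 stuck-at-0 reproduces the observed 0.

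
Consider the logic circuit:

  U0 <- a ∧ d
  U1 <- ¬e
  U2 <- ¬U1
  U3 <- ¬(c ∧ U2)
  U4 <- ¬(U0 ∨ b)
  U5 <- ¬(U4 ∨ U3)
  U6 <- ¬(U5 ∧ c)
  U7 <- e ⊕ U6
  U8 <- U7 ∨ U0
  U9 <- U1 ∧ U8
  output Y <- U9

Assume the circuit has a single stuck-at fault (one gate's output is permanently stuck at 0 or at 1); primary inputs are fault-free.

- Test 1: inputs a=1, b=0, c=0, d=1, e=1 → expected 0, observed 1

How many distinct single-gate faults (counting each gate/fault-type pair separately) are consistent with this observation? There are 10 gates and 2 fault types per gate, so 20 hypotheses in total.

Fault-free: U0=1, U1=0, U2=1, U3=1, U4=0, U5=0, U6=1, U7=0, U8=1, U9=0 → 0. Observed 1.
  U0: none of the 2 fault types match ✗
  U1: stuck-at-1 ✓; others ✗
  U2: none of the 2 fault types match ✗
  U3: none of the 2 fault types match ✗
  U4: none of the 2 fault types match ✗
  U5: none of the 2 fault types match ✗
  U6: none of the 2 fault types match ✗
  U7: none of the 2 fault types match ✗
  U8: none of the 2 fault types match ✗
  U9: stuck-at-1 ✓; others ✗
Consistent faults: {U1 stuck-at-1, U9 stuck-at-1} — 2 in all.

2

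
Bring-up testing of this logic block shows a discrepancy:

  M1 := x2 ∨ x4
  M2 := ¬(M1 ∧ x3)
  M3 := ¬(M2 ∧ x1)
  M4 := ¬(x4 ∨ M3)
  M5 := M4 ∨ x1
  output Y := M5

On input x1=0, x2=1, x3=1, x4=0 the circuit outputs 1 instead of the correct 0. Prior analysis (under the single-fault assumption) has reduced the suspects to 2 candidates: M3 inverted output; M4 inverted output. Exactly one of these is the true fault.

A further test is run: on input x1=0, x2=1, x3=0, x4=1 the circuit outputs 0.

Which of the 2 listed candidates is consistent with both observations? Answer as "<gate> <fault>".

Evaluate each candidate on input x1=0, x2=1, x3=0, x4=1:
  M3 inverted output: M1=1, M2=1, M3=0 [inverted output], M4=0, M5=0 → 0 — matches
  M4 inverted output: M1=1, M2=1, M3=1, M4=1 [inverted output], M5=1 → 1 — eliminated
Only M3 inverted output reproduces the observed 0.

M3 inverted output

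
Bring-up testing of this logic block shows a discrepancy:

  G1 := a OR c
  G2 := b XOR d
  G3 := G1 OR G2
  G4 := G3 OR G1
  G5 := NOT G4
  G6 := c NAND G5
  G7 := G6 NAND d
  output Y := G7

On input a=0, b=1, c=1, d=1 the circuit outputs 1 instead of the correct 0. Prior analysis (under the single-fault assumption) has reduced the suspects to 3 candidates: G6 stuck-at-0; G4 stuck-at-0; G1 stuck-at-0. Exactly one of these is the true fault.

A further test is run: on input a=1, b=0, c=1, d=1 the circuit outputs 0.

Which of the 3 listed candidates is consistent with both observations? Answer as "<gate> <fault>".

Evaluate each candidate on input a=1, b=0, c=1, d=1:
  G6 stuck-at-0: G1=1, G2=1, G3=1, G4=1, G5=0, G6=0 [stuck-at-0], G7=1 → 1 — eliminated
  G4 stuck-at-0: G1=1, G2=1, G3=1, G4=0 [stuck-at-0], G5=1, G6=0, G7=1 → 1 — eliminated
  G1 stuck-at-0: G1=0 [stuck-at-0], G2=1, G3=1, G4=1, G5=0, G6=1, G7=0 → 0 — matches
Only G1 stuck-at-0 reproduces the observed 0.

G1 stuck-at-0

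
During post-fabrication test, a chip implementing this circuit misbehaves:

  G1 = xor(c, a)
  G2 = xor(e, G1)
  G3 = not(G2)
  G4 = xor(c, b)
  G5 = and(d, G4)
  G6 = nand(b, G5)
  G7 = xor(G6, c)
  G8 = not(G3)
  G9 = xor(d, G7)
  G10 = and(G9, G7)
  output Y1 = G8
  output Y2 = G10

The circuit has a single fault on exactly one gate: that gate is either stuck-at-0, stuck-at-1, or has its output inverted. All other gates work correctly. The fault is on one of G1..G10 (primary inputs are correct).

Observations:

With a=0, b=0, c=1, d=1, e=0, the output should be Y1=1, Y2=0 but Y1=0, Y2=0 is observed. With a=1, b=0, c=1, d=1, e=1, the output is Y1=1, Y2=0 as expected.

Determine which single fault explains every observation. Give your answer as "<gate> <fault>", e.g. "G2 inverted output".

Fault-free values for test 1 (a=0, b=0, c=1, d=1, e=0): G1=1, G2=1, G3=0, G4=1, G5=1, G6=1, G7=0, G8=1, G9=1, G10=0, giving Y1=1, Y2=0. Observed Y1=0, Y2=0.
Test 1: faults giving observed Y1=0, Y2=0 are {G1 stuck-at-0, G1 inverted output, G2 stuck-at-0, G2 inverted output, G3 stuck-at-1, G3 inverted output, G8 stuck-at-0, G8 inverted output}.
Test 2 (a=1, b=0, c=1, d=1, e=1): fault-free G1=0, G2=1, G3=0, G4=1, G5=1, G6=1, G7=0, G8=1, G9=1, G10=0 → Y1=1, Y2=0; observed Y1=1, Y2=0. Eliminates G1 inverted output, G2 stuck-at-0, G2 inverted output, G3 stuck-at-1, G3 inverted output, G8 stuck-at-0, G8 inverted output.
Only G1 stuck-at-0 is consistent with every test.

G1 stuck-at-0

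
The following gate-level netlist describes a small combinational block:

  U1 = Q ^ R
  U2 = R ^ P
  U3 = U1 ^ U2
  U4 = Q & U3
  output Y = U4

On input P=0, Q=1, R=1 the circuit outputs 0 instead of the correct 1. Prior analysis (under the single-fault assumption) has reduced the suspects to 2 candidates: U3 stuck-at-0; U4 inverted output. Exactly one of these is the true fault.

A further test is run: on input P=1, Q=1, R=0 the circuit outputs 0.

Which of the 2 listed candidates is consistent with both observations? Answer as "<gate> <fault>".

Evaluate each candidate on input P=1, Q=1, R=0:
  U3 stuck-at-0: U1=1, U2=1, U3=0 [stuck-at-0], U4=0 → 0 — matches
  U4 inverted output: U1=1, U2=1, U3=0, U4=1 [inverted output] → 1 — eliminated
Only U3 stuck-at-0 reproduces the observed 0.

U3 stuck-at-0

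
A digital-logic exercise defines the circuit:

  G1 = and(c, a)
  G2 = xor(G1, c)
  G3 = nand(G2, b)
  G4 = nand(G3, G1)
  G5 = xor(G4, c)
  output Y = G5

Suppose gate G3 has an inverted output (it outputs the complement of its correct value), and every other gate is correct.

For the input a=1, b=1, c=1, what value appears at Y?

Propagate with G3 forced: G1=1, G2=0, G3=0 [inverted output], G4=1, G5=0.
So Y = 0. (Without the fault it would be 1.)

0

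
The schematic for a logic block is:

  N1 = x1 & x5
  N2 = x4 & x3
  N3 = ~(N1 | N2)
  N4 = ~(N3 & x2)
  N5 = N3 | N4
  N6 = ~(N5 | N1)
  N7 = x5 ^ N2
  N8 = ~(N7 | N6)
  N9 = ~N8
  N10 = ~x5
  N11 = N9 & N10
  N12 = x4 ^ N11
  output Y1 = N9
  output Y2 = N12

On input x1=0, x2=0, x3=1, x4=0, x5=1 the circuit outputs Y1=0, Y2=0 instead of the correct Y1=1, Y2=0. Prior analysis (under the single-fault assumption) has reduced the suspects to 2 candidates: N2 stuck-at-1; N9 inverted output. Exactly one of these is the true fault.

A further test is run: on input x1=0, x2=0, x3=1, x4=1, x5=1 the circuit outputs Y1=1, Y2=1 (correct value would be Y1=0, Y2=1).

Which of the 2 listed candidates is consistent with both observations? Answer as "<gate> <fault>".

Evaluate each candidate on input x1=0, x2=0, x3=1, x4=1, x5=1:
  N2 stuck-at-1: N1=0, N2=1 [stuck-at-1], N3=0, N4=1, N5=1, N6=0, N7=0, N8=1, N9=0, N10=0, N11=0, N12=1 → Y1=0, Y2=1 — eliminated
  N9 inverted output: N1=0, N2=1, N3=0, N4=1, N5=1, N6=0, N7=0, N8=1, N9=1 [inverted output], N10=0, N11=0, N12=1 → Y1=1, Y2=1 — matches
Only N9 inverted output reproduces the observed Y1=1, Y2=1.

N9 inverted output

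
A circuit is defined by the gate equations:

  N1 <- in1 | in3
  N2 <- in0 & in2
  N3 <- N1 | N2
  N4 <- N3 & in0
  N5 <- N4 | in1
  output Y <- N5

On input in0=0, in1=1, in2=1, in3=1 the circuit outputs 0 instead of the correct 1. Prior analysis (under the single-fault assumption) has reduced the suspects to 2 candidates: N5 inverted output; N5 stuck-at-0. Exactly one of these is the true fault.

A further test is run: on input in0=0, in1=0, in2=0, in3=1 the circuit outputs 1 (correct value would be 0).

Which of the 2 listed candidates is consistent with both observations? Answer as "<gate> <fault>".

Evaluate each candidate on input in0=0, in1=0, in2=0, in3=1:
  N5 inverted output: N1=1, N2=0, N3=1, N4=0, N5=1 [inverted output] → 1 — matches
  N5 stuck-at-0: N1=1, N2=0, N3=1, N4=0, N5=0 [stuck-at-0] → 0 — eliminated
Only N5 inverted output reproduces the observed 1.

N5 inverted output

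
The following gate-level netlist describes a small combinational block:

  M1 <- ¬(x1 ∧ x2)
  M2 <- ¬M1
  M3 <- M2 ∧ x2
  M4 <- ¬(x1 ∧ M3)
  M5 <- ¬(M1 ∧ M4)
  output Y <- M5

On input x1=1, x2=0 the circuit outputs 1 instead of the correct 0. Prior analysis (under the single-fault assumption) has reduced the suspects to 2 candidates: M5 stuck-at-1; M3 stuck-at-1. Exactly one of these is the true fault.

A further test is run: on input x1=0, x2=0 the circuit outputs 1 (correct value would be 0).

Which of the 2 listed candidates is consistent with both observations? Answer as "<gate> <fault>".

M5 stuck-at-1

Evaluate each candidate on input x1=0, x2=0:
  M5 stuck-at-1: M1=1, M2=0, M3=0, M4=1, M5=1 [stuck-at-1] → 1 — matches
  M3 stuck-at-1: M1=1, M2=0, M3=1 [stuck-at-1], M4=1, M5=0 → 0 — eliminated
Only M5 stuck-at-1 reproduces the observed 1.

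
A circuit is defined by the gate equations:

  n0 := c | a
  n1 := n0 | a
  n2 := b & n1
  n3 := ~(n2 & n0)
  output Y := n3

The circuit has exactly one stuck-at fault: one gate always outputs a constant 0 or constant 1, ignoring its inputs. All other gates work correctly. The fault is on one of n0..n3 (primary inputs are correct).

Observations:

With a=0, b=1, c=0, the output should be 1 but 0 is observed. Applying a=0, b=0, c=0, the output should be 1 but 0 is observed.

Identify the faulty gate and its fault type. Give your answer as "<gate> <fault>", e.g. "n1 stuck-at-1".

n3 stuck-at-0

Fault-free values for test 1 (a=0, b=1, c=0): n0=0, n1=0, n2=0, n3=1, giving Y=1. Observed 0.
Test 1: faults giving observed 0 are {n0 stuck-at-1, n3 stuck-at-0}.
Test 2 (a=0, b=0, c=0): fault-free n0=0, n1=0, n2=0, n3=1 → 1; observed 0. Eliminates n0 stuck-at-1.
Only n3 stuck-at-0 is consistent with every test.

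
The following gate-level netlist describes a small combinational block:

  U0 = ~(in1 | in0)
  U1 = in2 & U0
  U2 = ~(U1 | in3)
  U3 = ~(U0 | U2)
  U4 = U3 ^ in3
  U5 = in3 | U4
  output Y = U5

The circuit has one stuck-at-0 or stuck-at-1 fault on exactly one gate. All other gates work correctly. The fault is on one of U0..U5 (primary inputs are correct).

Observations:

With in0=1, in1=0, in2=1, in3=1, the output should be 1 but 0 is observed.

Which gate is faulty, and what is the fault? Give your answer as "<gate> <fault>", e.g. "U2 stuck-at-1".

U5 stuck-at-0

Fault-free values for test 1 (in0=1, in1=0, in2=1, in3=1): U0=0, U1=0, U2=0, U3=1, U4=0, U5=1, giving Y=1. Observed 0.
Test 1: faults giving observed 0 are {U5 stuck-at-0}.
Only U5 stuck-at-0 is consistent with every test.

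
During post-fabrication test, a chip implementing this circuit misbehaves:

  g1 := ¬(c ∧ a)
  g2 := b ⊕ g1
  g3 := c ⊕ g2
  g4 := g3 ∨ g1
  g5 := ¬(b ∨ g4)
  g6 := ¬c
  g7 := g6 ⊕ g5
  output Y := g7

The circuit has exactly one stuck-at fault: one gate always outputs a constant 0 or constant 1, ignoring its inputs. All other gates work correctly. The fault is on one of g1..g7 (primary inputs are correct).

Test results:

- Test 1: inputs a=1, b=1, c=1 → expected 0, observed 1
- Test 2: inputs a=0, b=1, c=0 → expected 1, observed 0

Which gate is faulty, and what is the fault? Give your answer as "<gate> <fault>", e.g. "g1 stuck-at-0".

Fault-free values for test 1 (a=1, b=1, c=1): g1=0, g2=1, g3=0, g4=0, g5=0, g6=0, g7=0, giving Y=0. Observed 1.
Test 1: faults giving observed 1 are {g5 stuck-at-1, g6 stuck-at-1, g7 stuck-at-1}.
Test 2 (a=0, b=1, c=0): fault-free g1=1, g2=0, g3=0, g4=1, g5=0, g6=1, g7=1 → 1; observed 0. Eliminates g6 stuck-at-1, g7 stuck-at-1.
Only g5 stuck-at-1 is consistent with every test.

g5 stuck-at-1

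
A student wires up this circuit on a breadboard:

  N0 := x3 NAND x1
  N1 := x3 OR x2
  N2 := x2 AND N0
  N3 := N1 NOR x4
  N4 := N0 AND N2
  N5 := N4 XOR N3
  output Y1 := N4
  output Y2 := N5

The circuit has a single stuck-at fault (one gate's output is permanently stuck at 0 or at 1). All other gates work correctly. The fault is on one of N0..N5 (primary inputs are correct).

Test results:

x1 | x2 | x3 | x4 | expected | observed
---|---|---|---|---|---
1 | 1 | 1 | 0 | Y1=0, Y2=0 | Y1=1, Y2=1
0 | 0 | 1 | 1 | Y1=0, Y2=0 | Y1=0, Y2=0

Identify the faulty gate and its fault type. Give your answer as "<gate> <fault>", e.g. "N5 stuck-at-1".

N0 stuck-at-1

Fault-free values for test 1 (x1=1, x2=1, x3=1, x4=0): N0=0, N1=1, N2=0, N3=0, N4=0, N5=0, giving Y1=0, Y2=0. Observed Y1=1, Y2=1.
Test 1: faults giving observed Y1=1, Y2=1 are {N0 stuck-at-1, N4 stuck-at-1}.
Test 2 (x1=0, x2=0, x3=1, x4=1): fault-free N0=1, N1=1, N2=0, N3=0, N4=0, N5=0 → Y1=0, Y2=0; observed Y1=0, Y2=0. Eliminates N4 stuck-at-1.
Only N0 stuck-at-1 is consistent with every test.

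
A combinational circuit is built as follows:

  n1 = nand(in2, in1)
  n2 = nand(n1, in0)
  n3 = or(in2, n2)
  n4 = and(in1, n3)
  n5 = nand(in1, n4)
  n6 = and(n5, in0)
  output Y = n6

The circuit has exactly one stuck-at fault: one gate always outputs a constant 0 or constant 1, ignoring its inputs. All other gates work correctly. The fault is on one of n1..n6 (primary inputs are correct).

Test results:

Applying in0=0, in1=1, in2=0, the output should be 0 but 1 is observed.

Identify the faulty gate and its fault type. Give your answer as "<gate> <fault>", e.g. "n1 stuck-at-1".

n6 stuck-at-1

Fault-free values for test 1 (in0=0, in1=1, in2=0): n1=1, n2=1, n3=1, n4=1, n5=0, n6=0, giving Y=0. Observed 1.
Test 1: faults giving observed 1 are {n6 stuck-at-1}.
Only n6 stuck-at-1 is consistent with every test.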